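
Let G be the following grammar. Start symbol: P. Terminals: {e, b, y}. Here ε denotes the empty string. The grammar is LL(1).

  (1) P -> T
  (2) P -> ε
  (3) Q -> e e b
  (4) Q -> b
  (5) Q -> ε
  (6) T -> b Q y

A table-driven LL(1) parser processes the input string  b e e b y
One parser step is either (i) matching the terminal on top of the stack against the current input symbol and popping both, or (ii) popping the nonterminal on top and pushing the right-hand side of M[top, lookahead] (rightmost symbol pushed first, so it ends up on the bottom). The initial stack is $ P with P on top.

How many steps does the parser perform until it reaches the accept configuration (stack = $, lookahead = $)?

step 1: stack=$ P  input=b e e b y $  — expand P -> T
step 2: stack=$ T  input=b e e b y $  — expand T -> b Q y
step 3: stack=$ y Q b  input=b e e b y $  — match b
step 4: stack=$ y Q  input=e e b y $  — expand Q -> e e b
step 5: stack=$ y b e e  input=e e b y $  — match e
step 6: stack=$ y b e  input=e b y $  — match e
step 7: stack=$ y b  input=b y $  — match b
step 8: stack=$ y  input=y $  — match y
Accept reached after 8 steps.

8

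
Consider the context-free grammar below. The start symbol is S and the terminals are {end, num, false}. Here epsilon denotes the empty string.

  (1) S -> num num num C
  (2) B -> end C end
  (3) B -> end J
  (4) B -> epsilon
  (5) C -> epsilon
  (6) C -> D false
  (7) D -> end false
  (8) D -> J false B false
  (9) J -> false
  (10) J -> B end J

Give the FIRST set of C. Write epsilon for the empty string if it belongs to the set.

FIRST(S): from S->num num num C we get {num}. So FIRST(S) = {num}.
FIRST(B): from B->end C end we get {end}; from B->end J we get {end}; from B->epsilon we get {epsilon}. So FIRST(B) = {epsilon, end}.
FIRST(J): from J->false we get {false}; from J->B end J we get {end}. So FIRST(J) = {end, false}.
FIRST(D): from D->end false we get {end}; from D->J false B false we get {end, false}. So FIRST(D) = {end, false}.
FIRST(C): from C->epsilon we get {epsilon}; from C->D false we get {end, false}. So FIRST(C) = {epsilon, end, false}.

{epsilon, end, false}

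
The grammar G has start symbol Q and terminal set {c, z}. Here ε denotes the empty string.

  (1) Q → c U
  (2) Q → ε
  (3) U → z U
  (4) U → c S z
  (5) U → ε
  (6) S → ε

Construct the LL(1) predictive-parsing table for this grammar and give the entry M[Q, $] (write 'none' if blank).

FIRST(Q) = {ε, c}
FIRST(U) = {ε, c, z}
FIRST(S) = {ε}
FOLLOW(Q) includes $ since Q is the start symbol.
FOLLOW(Q): Q appears on no right-hand side. Thus FOLLOW(Q) = {$}.
For Q → c U: FIRST(c U) = {c}, so it goes in M[Q, t] for t ∈ {c}.
For Q → ε: FIRST(ε) = {ε}, so it goes in M[Q, t] for t ∈ {}; since ε ∈ FIRST, also for every t ∈ FOLLOW(Q) = {$}.

Q → ε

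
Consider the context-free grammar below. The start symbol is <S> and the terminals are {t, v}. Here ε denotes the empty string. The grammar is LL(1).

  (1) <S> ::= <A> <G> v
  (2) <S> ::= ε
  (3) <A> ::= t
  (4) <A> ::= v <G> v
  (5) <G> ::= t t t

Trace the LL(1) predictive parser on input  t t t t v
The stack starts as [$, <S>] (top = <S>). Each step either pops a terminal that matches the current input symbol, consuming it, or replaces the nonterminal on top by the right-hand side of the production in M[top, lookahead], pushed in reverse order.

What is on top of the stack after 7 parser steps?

     Stack        Input        Action
  1  $ <S>        t t t t v $  expand <S> ::= <A> <G> v
  2  $ v <G> <A>  t t t t v $  expand <A> ::= t
  3  $ v <G> t    t t t t v $  match t
  4  $ v <G>      t t t v $    expand <G> ::= t t t
  5  $ v t t t    t t t v $    match t
  6  $ v t t      t t v $      match t
  7  $ v t        t v $        match t
Stack after step 7: $ v (top = v).

v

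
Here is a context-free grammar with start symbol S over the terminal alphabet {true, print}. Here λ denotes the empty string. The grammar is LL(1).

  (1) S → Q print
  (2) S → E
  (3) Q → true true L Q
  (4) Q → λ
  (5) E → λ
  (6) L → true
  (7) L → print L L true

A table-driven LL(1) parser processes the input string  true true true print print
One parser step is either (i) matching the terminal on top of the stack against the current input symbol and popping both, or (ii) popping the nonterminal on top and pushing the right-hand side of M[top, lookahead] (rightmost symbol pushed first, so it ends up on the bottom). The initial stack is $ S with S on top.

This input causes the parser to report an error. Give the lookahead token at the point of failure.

print

     Stack                  Input                         Action
  1  $ S                    true true true print print $  expand S → Q print
  2  $ print Q              true true true print print $  expand Q → true true L Q
  3  $ print Q L true true  true true true print print $  match true
  4  $ print Q L true       true true print print $       match true
  5  $ print Q L            true print print $            expand L → true
  6  $ print Q true         true print print $            match true
  7  $ print Q              print print $                 expand Q → λ
  8  $ print                print print $                 match print
  9  $                      print $                       error: stack empty but input remains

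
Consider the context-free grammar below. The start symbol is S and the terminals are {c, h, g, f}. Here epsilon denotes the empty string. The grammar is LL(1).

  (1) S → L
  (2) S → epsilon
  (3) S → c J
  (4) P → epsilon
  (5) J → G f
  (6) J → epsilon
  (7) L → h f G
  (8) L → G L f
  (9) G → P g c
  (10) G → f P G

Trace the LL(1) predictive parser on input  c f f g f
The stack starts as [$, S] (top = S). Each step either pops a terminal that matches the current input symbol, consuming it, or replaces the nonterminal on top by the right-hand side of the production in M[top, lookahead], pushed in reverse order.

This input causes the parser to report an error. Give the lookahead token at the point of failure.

f

      Stack      Input        Action
   1  $ S        c f f g f $  expand S → c J
   2  $ J c      c f f g f $  match c
   3  $ J        f f g f $    expand J → G f
   4  $ f G      f f g f $    expand G → f P G
   5  $ f G P f  f f g f $    match f
   6  $ f G P    f g f $      expand P → epsilon
   7  $ f G      f g f $      expand G → f P G
   8  $ f G P f  f g f $      match f
   9  $ f G P    g f $        expand P → epsilon
  10  $ f G      g f $        expand G → P g c
  11  $ f c g P  g f $        expand P → epsilon
  12  $ f c g    g f $        match g
  13  $ f c      f $          error: top is terminal c but lookahead is f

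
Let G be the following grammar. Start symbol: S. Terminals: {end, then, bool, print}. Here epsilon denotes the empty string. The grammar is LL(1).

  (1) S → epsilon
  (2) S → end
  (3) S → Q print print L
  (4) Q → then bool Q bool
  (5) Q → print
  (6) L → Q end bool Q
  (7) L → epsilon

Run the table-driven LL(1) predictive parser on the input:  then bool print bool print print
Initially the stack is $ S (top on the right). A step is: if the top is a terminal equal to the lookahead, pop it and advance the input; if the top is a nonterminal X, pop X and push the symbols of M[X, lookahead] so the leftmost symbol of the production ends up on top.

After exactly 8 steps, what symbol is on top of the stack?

step 1: stack=$ S  input=then bool print bool print print $  — expand S → Q print print L
step 2: stack=$ L print print Q  input=then bool print bool print print $  — expand Q → then bool Q bool
step 3: stack=$ L print print bool Q bool then  input=then bool print bool print print $  — match then
step 4: stack=$ L print print bool Q bool  input=bool print bool print print $  — match bool
step 5: stack=$ L print print bool Q  input=print bool print print $  — expand Q → print
step 6: stack=$ L print print bool print  input=print bool print print $  — match print
step 7: stack=$ L print print bool  input=bool print print $  — match bool
step 8: stack=$ L print print  input=print print $  — match print
Stack after step 8: $ L print (top = print).

print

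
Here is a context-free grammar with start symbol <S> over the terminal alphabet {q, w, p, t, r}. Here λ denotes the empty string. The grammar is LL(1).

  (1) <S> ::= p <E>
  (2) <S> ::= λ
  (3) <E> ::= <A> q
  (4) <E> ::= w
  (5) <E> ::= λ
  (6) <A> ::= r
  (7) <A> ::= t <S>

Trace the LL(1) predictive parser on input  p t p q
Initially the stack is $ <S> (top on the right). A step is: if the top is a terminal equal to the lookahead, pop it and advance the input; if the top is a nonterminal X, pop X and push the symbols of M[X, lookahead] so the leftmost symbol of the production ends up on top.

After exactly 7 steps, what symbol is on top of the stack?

<E>

step 1: stack=$ <S>  input=p t p q $  — expand <S> ::= p <E>
step 2: stack=$ <E> p  input=p t p q $  — match p
step 3: stack=$ <E>  input=t p q $  — expand <E> ::= <A> q
step 4: stack=$ q <A>  input=t p q $  — expand <A> ::= t <S>
step 5: stack=$ q <S> t  input=t p q $  — match t
step 6: stack=$ q <S>  input=p q $  — expand <S> ::= p <E>
step 7: stack=$ q <E> p  input=p q $  — match p
Stack after step 7: $ q <E> (top = <E>).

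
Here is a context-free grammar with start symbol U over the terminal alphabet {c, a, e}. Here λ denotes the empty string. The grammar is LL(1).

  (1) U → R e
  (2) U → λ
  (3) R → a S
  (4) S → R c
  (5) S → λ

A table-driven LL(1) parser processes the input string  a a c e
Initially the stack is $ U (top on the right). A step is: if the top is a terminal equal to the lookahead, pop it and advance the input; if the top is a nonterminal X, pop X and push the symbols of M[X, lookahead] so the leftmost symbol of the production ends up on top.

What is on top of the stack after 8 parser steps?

     Stack      Input      Action
  1  $ U        a a c e $  expand U → R e
  2  $ e R      a a c e $  expand R → a S
  3  $ e S a    a a c e $  match a
  4  $ e S      a c e $    expand S → R c
  5  $ e c R    a c e $    expand R → a S
  6  $ e c S a  a c e $    match a
  7  $ e c S    c e $      expand S → λ
  8  $ e c      c e $      match c
Stack after step 8: $ e (top = e).

e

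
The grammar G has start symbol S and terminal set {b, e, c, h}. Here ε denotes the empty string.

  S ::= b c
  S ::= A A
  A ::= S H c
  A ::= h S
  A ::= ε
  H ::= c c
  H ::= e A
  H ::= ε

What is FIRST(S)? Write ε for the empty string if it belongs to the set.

FIRST(H): from H::=c c we get {c}; from H::=e A we get {e}; from H::=ε we get {ε}. So FIRST(H) = {ε, c, e}.
FIRST(S): from S::=b c we get {b}; from S::=A A we get {ε, b, c, e, h}. So FIRST(S) = {ε, b, c, e, h}.
FIRST(A): from A::=S H c we get {b, c, e, h}; from A::=h S we get {h}; from A::=ε we get {ε}. So FIRST(A) = {ε, b, c, e, h}.

{ε, b, c, e, h}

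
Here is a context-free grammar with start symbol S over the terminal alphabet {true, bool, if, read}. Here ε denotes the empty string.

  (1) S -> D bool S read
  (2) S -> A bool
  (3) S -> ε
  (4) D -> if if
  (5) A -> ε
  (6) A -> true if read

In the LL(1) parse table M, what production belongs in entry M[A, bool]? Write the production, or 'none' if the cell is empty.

A -> ε

FIRST(D) = {if}
FIRST(A) = {ε, true}
FIRST(S) = {ε, bool, if, true}  (via D bool S read, A bool)
FOLLOW(S) includes $ since S is the start symbol.
FOLLOW(A): in S->A bool, A is followed by bool with FIRST {bool}. Thus FOLLOW(A) = {bool}.
For A -> ε: FIRST(ε) = {ε}, so it goes in M[A, t] for t ∈ {}; since ε ∈ FIRST, also for every t ∈ FOLLOW(A) = {bool}.
For A -> true if read: FIRST(true if read) = {true}, so it goes in M[A, t] for t ∈ {true}.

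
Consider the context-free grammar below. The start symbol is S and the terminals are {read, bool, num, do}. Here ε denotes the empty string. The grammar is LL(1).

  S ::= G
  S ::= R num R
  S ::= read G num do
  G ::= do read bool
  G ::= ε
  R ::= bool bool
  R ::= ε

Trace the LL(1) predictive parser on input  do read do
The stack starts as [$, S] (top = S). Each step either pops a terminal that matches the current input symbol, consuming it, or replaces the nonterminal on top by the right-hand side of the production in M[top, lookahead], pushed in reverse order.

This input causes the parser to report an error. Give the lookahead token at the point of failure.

     Stack           Input         Action
  1  $ S             do read do $  expand S ::= G
  2  $ G             do read do $  expand G ::= do read bool
  3  $ bool read do  do read do $  match do
  4  $ bool read     read do $     match read
  5  $ bool          do $          error: top is terminal bool but lookahead is do

do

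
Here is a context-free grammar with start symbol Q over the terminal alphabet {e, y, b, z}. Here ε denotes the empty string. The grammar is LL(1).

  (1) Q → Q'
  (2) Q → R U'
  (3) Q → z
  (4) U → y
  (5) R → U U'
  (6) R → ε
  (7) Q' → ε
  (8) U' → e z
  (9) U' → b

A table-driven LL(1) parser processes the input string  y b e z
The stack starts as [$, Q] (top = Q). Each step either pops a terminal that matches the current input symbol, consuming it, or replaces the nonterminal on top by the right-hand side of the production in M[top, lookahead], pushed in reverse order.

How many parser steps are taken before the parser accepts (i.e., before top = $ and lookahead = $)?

step 1: stack=$ Q  input=y b e z $  — expand Q → R U'
step 2: stack=$ U' R  input=y b e z $  — expand R → U U'
step 3: stack=$ U' U' U  input=y b e z $  — expand U → y
step 4: stack=$ U' U' y  input=y b e z $  — match y
step 5: stack=$ U' U'  input=b e z $  — expand U' → b
step 6: stack=$ U' b  input=b e z $  — match b
step 7: stack=$ U'  input=e z $  — expand U' → e z
step 8: stack=$ z e  input=e z $  — match e
step 9: stack=$ z  input=z $  — match z
Accept reached after 9 steps.

9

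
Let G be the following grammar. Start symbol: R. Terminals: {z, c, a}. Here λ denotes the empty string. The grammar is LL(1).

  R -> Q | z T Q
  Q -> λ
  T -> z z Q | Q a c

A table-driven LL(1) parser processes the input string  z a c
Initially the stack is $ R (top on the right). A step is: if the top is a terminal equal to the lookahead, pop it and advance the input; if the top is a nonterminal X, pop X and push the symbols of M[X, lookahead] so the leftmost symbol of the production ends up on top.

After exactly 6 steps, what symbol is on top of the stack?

Q

     Stack      Input    Action
  1  $ R        z a c $  expand R -> z T Q
  2  $ Q T z    z a c $  match z
  3  $ Q T      a c $    expand T -> Q a c
  4  $ Q c a Q  a c $    expand Q -> λ
  5  $ Q c a    a c $    match a
  6  $ Q c      c $      match c
Stack after step 6: $ Q (top = Q).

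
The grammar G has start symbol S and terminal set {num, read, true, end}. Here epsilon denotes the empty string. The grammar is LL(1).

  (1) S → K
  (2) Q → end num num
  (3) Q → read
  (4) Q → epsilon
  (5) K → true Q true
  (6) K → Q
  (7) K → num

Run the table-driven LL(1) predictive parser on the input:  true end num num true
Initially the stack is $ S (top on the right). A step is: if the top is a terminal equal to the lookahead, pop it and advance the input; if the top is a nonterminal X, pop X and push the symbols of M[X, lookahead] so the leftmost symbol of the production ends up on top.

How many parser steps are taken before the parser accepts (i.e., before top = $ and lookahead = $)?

8

step 1: stack=$ S  input=true end num num true $  — expand S → K
step 2: stack=$ K  input=true end num num true $  — expand K → true Q true
step 3: stack=$ true Q true  input=true end num num true $  — match true
step 4: stack=$ true Q  input=end num num true $  — expand Q → end num num
step 5: stack=$ true num num end  input=end num num true $  — match end
step 6: stack=$ true num num  input=num num true $  — match num
step 7: stack=$ true num  input=num true $  — match num
step 8: stack=$ true  input=true $  — match true
Accept reached after 8 steps.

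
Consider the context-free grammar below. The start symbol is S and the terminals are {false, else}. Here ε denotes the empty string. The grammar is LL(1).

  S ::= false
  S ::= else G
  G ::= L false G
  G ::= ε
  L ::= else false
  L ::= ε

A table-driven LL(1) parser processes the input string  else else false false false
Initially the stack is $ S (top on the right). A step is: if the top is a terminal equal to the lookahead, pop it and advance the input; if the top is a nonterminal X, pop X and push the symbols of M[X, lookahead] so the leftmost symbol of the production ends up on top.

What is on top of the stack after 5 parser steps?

step 1: stack=$ S  input=else else false false false $  — expand S ::= else G
step 2: stack=$ G else  input=else else false false false $  — match else
step 3: stack=$ G  input=else false false false $  — expand G ::= L false G
step 4: stack=$ G false L  input=else false false false $  — expand L ::= else false
step 5: stack=$ G false false else  input=else false false false $  — match else
Stack after step 5: $ G false false (top = false).

false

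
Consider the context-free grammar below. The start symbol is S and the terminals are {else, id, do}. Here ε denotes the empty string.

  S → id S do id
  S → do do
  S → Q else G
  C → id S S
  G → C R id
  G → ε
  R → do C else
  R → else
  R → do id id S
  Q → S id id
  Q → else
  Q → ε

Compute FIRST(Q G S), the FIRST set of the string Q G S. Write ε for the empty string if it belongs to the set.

FIRST(C) = {id}
FIRST(R) = {do, else}
FIRST(G) = {ε, id}  (via C R id)
FIRST(S) = {do, else, id}  (via Q else G)
FIRST(Q) = {ε, do, else, id}  (via S id id)
FIRST(Q G S): take FIRST of each symbol in turn, carrying on past any symbol whose FIRST contains ε; result {do, else, id}.

{do, else, id}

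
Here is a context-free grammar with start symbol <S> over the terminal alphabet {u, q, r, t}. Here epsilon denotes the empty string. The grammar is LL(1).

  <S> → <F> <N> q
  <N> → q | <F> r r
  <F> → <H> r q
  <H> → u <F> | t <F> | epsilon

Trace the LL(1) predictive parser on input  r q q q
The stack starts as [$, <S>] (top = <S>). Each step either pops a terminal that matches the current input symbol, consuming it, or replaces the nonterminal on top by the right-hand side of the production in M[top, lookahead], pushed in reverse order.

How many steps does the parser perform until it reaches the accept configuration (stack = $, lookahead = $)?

step 1: stack=$ <S>  input=r q q q $  — expand <S> → <F> <N> q
step 2: stack=$ q <N> <F>  input=r q q q $  — expand <F> → <H> r q
step 3: stack=$ q <N> q r <H>  input=r q q q $  — expand <H> → epsilon
step 4: stack=$ q <N> q r  input=r q q q $  — match r
step 5: stack=$ q <N> q  input=q q q $  — match q
step 6: stack=$ q <N>  input=q q $  — expand <N> → q
step 7: stack=$ q q  input=q q $  — match q
step 8: stack=$ q  input=q $  — match q
Accept reached after 8 steps.

8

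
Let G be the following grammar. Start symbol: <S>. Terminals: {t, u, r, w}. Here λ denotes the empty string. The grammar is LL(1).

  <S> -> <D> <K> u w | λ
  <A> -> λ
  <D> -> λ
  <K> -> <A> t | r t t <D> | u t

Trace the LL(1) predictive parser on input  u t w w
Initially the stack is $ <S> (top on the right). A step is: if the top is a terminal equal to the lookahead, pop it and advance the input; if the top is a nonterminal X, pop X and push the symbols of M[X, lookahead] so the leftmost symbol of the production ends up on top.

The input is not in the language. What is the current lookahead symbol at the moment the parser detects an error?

w

step 1: stack=$ <S>  input=u t w w $  — expand <S> -> <D> <K> u w
step 2: stack=$ w u <K> <D>  input=u t w w $  — expand <D> -> λ
step 3: stack=$ w u <K>  input=u t w w $  — expand <K> -> u t
step 4: stack=$ w u t u  input=u t w w $  — match u
step 5: stack=$ w u t  input=t w w $  — match t
step 6: stack=$ w u  input=w w $  — error: top is terminal u but lookahead is w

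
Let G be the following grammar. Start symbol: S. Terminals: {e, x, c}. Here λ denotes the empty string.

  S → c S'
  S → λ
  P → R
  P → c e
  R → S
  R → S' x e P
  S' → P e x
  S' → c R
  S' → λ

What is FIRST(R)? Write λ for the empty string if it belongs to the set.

{λ, c, e, x}

FIRST(S) = {λ, c}
FIRST(P) = {λ, c, e, x}  (via R)
FIRST(S') = {λ, c, e, x}  (via P e x)
FIRST(R) = {λ, c, e, x}  (via S, S' x e P)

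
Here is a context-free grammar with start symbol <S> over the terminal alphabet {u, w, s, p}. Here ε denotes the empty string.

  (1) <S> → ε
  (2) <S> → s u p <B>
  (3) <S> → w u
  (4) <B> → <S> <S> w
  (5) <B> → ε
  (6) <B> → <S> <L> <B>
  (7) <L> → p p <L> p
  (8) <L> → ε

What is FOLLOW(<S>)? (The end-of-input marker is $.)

{$, p, s, w}

FIRST(<S>) = {ε, s, w}
FIRST(<L>) = {ε, p}
FIRST(<B>) = {ε, p, s, w}  (via <S> <S> w, <S> <L> <B>)
FOLLOW(<S>) includes $ since <S> is the start symbol.
FOLLOW(<S>): in <B>→<S> <S> w (occurrence 1), <S> is followed by <S> w with FIRST {s, w}; in <B>→<S> <S> w (occurrence 2), <S> is followed by w with FIRST {w}; in <B>→<S> <L> <B>, <S> is followed by <L> <B> with FIRST {ε, p, s, w}; in <B>→<S> <L> <B>, the suffix after <S> is nullable, so FOLLOW(<S>) ⊇ FOLLOW(<B>) = {$, p, s, w}. Thus FOLLOW(<S>) = {$, p, s, w}.
FOLLOW(<B>): in <S>→s u p <B>, the suffix after <B> is empty, so FOLLOW(<B>) ⊇ FOLLOW(<S>) = {$, p, s, w}; in <B>→<S> <L> <B>, the suffix after <B> is empty (adds nothing new). Thus FOLLOW(<B>) = {$, p, s, w}.
FOLLOW(<L>): in <B>→<S> <L> <B>, <L> is followed by <B> with FIRST {ε, p, s, w}; in <B>→<S> <L> <B>, the suffix after <L> is nullable, so FOLLOW(<L>) ⊇ FOLLOW(<B>) = {$, p, s, w}; in <L>→p p <L> p, <L> is followed by p with FIRST {p}. Thus FOLLOW(<L>) = {$, p, s, w}.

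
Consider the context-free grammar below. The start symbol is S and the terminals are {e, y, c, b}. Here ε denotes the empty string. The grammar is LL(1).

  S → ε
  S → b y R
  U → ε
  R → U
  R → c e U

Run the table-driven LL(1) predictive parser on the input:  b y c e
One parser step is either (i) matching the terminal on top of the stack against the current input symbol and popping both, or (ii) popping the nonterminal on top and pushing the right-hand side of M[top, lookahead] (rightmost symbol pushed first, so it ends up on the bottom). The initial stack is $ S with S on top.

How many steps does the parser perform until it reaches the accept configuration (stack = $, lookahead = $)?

7

step 1: stack=$ S  input=b y c e $  — expand S → b y R
step 2: stack=$ R y b  input=b y c e $  — match b
step 3: stack=$ R y  input=y c e $  — match y
step 4: stack=$ R  input=c e $  — expand R → c e U
step 5: stack=$ U e c  input=c e $  — match c
step 6: stack=$ U e  input=e $  — match e
step 7: stack=$ U  input=$  — expand U → ε
Accept reached after 7 steps.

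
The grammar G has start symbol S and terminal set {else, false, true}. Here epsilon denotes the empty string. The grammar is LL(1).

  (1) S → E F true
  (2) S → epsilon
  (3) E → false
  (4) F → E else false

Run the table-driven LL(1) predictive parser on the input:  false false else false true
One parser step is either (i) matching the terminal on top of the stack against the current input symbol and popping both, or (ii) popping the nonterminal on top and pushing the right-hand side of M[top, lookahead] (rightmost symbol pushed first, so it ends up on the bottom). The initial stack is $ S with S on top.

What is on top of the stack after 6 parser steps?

else

step 1: stack=$ S  input=false false else false true $  — expand S → E F true
step 2: stack=$ true F E  input=false false else false true $  — expand E → false
step 3: stack=$ true F false  input=false false else false true $  — match false
step 4: stack=$ true F  input=false else false true $  — expand F → E else false
step 5: stack=$ true false else E  input=false else false true $  — expand E → false
step 6: stack=$ true false else false  input=false else false true $  — match false
Stack after step 6: $ true false else (top = else).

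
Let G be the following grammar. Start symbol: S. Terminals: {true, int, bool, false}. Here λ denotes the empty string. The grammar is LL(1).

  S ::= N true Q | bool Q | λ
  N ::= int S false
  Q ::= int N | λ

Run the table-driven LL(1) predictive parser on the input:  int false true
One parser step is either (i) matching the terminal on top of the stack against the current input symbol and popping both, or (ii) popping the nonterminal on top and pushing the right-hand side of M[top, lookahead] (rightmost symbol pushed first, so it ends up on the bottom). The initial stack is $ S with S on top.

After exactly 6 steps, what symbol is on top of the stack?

Q

     Stack                 Input             Action
  1  $ S                   int false true $  expand S ::= N true Q
  2  $ Q true N            int false true $  expand N ::= int S false
  3  $ Q true false S int  int false true $  match int
  4  $ Q true false S      false true $      expand S ::= λ
  5  $ Q true false        false true $      match false
  6  $ Q true              true $            match true
Stack after step 6: $ Q (top = Q).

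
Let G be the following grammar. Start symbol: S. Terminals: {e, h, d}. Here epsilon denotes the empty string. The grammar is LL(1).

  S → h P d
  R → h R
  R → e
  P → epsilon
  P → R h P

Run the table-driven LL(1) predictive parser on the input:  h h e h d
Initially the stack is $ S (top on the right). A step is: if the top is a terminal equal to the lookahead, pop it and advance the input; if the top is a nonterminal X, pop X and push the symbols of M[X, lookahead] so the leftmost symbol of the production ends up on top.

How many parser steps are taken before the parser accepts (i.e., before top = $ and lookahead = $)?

      Stack        Input        Action
   1  $ S          h h e h d $  expand S → h P d
   2  $ d P h      h h e h d $  match h
   3  $ d P        h e h d $    expand P → R h P
   4  $ d P h R    h e h d $    expand R → h R
   5  $ d P h R h  h e h d $    match h
   6  $ d P h R    e h d $      expand R → e
   7  $ d P h e    e h d $      match e
   8  $ d P h      h d $        match h
   9  $ d P        d $          expand P → epsilon
  10  $ d          d $          match d
Accept reached after 10 steps.

10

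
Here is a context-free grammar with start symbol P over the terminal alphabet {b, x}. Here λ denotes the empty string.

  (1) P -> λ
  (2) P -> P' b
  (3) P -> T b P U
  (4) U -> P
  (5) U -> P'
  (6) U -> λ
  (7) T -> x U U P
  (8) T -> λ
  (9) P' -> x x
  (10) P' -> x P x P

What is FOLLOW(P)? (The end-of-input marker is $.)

FIRST(T) = {λ, x}
FIRST(P') = {x}
FIRST(P) = {λ, b, x}  (via P' b, T b P U)
FIRST(U) = {λ, b, x}  (via P, P')
FOLLOW(P) includes $ since P is the start symbol.
FOLLOW(T): in P->T b P U, T is followed by b P U with FIRST {b}. Thus FOLLOW(T) = {b}.
FOLLOW(P): in P->T b P U, P is followed by U with FIRST {λ, b, x}; in P->T b P U, the suffix after P is nullable (adds nothing new); in U->P, the suffix after P is empty, so FOLLOW(P) ⊇ FOLLOW(U) = {$, b, x}; in T->x U U P, the suffix after P is empty, so FOLLOW(P) ⊇ FOLLOW(T) = {b}; in P'->x P x P (occurrence 1), P is followed by x P with FIRST {x}; in P'->x P x P (occurrence 2), the suffix after P is empty, so FOLLOW(P) ⊇ FOLLOW(P') = {$, b, x}. Thus FOLLOW(P) = {$, b, x}.
FOLLOW(U): in P->T b P U, the suffix after U is empty, so FOLLOW(U) ⊇ FOLLOW(P) = {$, b, x}; in T->x U U P (occurrence 1), U is followed by U P with FIRST {λ, b, x}; in T->x U U P (occurrence 1), the suffix after U is nullable, so FOLLOW(U) ⊇ FOLLOW(T) = {b}; in T->x U U P (occurrence 2), U is followed by P with FIRST {λ, b, x}; in T->x U U P (occurrence 2), the suffix after U is nullable, so FOLLOW(U) ⊇ FOLLOW(T) = {b}. Thus FOLLOW(U) = {$, b, x}.
FOLLOW(P'): in P->P' b, P' is followed by b with FIRST {b}; in U->P', the suffix after P' is empty, so FOLLOW(P') ⊇ FOLLOW(U) = {$, b, x}. Thus FOLLOW(P') = {$, b, x}.

{$, b, x}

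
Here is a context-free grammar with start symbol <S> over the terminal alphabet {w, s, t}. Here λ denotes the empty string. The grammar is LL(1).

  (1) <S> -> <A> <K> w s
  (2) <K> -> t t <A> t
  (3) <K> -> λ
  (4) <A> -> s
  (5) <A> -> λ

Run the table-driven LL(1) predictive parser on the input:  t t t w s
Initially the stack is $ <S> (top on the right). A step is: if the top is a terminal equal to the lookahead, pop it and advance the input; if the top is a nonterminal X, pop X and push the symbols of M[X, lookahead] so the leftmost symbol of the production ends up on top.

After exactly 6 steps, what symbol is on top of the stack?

t

     Stack            Input        Action
  1  $ <S>            t t t w s $  expand <S> -> <A> <K> w s
  2  $ s w <K> <A>    t t t w s $  expand <A> -> λ
  3  $ s w <K>        t t t w s $  expand <K> -> t t <A> t
  4  $ s w t <A> t t  t t t w s $  match t
  5  $ s w t <A> t    t t w s $    match t
  6  $ s w t <A>      t w s $      expand <A> -> λ
Stack after step 6: $ s w t (top = t).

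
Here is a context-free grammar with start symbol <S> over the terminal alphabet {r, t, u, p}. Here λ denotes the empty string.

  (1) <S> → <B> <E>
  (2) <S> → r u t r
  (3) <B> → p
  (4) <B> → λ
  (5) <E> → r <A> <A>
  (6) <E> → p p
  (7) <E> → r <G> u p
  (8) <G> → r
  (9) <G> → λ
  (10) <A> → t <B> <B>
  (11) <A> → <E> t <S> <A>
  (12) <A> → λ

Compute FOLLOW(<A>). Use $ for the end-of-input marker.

FIRST(<B>): from <B>→p we get {p}; from <B>→λ we get {λ}. So FIRST(<B>) = {λ, p}.
FIRST(<E>): from <E>→r <A> <A> we get {r}; from <E>→p p we get {p}; from <E>→r <G> u p we get {r}. So FIRST(<E>) = {p, r}.
FIRST(<G>): from <G>→r we get {r}; from <G>→λ we get {λ}. So FIRST(<G>) = {λ, r}.
FIRST(<S>): from <S>→<B> <E> we get {p, r}; from <S>→r u t r we get {r}. So FIRST(<S>) = {p, r}.
FIRST(<A>): from <A>→t <B> <B> we get {t}; from <A>→<E> t <S> <A> we get {p, r}; from <A>→λ we get {λ}. So FIRST(<A>) = {λ, p, r, t}.
FOLLOW(<S>) includes $ since <S> is the start symbol.
FOLLOW(<G>): in <E>→r <G> u p, <G> is followed by u p with FIRST {u}. Thus FOLLOW(<G>) = {u}.
FOLLOW(<S>): in <A>→<E> t <S> <A>, <S> is followed by <A> with FIRST {λ, p, r, t}; in <A>→<E> t <S> <A>, the suffix after <S> is nullable, so FOLLOW(<S>) ⊇ FOLLOW(<A>) = {$, p, r, t}. Thus FOLLOW(<S>) = {$, p, r, t}.
FOLLOW(<E>): in <S>→<B> <E>, the suffix after <E> is empty, so FOLLOW(<E>) ⊇ FOLLOW(<S>) = {$, p, r, t}; in <A>→<E> t <S> <A>, <E> is followed by t <S> <A> with FIRST {t}. Thus FOLLOW(<E>) = {$, p, r, t}.
FOLLOW(<A>): in <E>→r <A> <A> (occurrence 1), <A> is followed by <A> with FIRST {λ, p, r, t}; in <E>→r <A> <A> (occurrence 1), the suffix after <A> is nullable, so FOLLOW(<A>) ⊇ FOLLOW(<E>) = {$, p, r, t}; in <E>→r <A> <A> (occurrence 2), the suffix after <A> is empty, so FOLLOW(<A>) ⊇ FOLLOW(<E>) = {$, p, r, t}; in <A>→<E> t <S> <A>, the suffix after <A> is empty (adds nothing new). Thus FOLLOW(<A>) = {$, p, r, t}.
FOLLOW(<B>): in <S>→<B> <E>, <B> is followed by <E> with FIRST {p, r}; in <A>→t <B> <B> (occurrence 1), <B> is followed by <B> with FIRST {λ, p}; in <A>→t <B> <B> (occurrence 1), the suffix after <B> is nullable, so FOLLOW(<B>) ⊇ FOLLOW(<A>) = {$, p, r, t}; in <A>→t <B> <B> (occurrence 2), the suffix after <B> is empty, so FOLLOW(<B>) ⊇ FOLLOW(<A>) = {$, p, r, t}. Thus FOLLOW(<B>) = {$, p, r, t}.

{$, p, r, t}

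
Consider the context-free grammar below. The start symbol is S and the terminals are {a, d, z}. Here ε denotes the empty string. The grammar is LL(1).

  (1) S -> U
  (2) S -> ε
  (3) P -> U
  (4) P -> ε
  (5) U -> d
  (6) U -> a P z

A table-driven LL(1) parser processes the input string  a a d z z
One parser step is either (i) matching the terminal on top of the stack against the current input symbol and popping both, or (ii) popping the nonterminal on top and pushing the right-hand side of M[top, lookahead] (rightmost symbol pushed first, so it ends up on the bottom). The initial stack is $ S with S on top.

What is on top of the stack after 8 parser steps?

step 1: stack=$ S  input=a a d z z $  — expand S -> U
step 2: stack=$ U  input=a a d z z $  — expand U -> a P z
step 3: stack=$ z P a  input=a a d z z $  — match a
step 4: stack=$ z P  input=a d z z $  — expand P -> U
step 5: stack=$ z U  input=a d z z $  — expand U -> a P z
step 6: stack=$ z z P a  input=a d z z $  — match a
step 7: stack=$ z z P  input=d z z $  — expand P -> U
step 8: stack=$ z z U  input=d z z $  — expand U -> d
Stack after step 8: $ z z d (top = d).

d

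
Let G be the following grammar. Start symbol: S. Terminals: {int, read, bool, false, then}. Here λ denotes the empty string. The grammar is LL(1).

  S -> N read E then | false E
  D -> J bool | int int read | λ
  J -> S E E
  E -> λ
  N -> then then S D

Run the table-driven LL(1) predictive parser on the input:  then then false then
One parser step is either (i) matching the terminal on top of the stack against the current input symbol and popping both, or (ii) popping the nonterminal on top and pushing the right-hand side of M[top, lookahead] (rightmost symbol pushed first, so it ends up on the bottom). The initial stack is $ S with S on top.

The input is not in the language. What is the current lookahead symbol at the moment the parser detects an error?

      Stack                                             Input                   Action
   1  $ S                                               then then false then $  expand S -> N read E then
   2  $ then E read N                                   then then false then $  expand N -> then then S D
   3  $ then E read D S then then                       then then false then $  match then
   4  $ then E read D S then                            then false then $       match then
   5  $ then E read D S                                 false then $            expand S -> false E
   6  $ then E read D E false                           false then $            match false
   7  $ then E read D E                                 then $                  expand E -> λ
   8  $ then E read D                                   then $                  expand D -> J bool
   9  $ then E read bool J                              then $                  expand J -> S E E
  10  $ then E read bool E E S                          then $                  expand S -> N read E then
  11  $ then E read bool E E then E read N              then $                  expand N -> then then S D
  12  $ then E read bool E E then E read D S then then  then $                  match then
  13  $ then E read bool E E then E read D S then       $                       error: top is terminal then but lookahead is $

$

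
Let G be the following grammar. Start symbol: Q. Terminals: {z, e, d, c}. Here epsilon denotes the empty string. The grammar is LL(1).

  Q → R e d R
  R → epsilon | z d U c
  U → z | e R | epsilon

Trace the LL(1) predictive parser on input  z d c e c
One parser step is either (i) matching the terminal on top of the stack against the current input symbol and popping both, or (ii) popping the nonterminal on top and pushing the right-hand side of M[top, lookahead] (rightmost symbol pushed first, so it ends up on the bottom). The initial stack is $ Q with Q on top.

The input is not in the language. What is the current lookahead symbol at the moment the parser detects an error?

c

step 1: stack=$ Q  input=z d c e c $  — expand Q → R e d R
step 2: stack=$ R d e R  input=z d c e c $  — expand R → z d U c
step 3: stack=$ R d e c U d z  input=z d c e c $  — match z
step 4: stack=$ R d e c U d  input=d c e c $  — match d
step 5: stack=$ R d e c U  input=c e c $  — expand U → epsilon
step 6: stack=$ R d e c  input=c e c $  — match c
step 7: stack=$ R d e  input=e c $  — match e
step 8: stack=$ R d  input=c $  — error: top is terminal d but lookahead is c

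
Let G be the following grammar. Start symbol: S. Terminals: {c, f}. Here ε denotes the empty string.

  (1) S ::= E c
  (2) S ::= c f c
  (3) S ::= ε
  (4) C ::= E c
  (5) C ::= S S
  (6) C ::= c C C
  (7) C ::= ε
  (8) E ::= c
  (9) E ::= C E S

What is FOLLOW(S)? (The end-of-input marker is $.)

FIRST(S): from S::=E c we get {c}; from S::=c f c we get {c}; from S::=ε we get {ε}. So FIRST(S) = {ε, c}.
FIRST(C): from C::=E c we get {c}; from C::=S S we get {ε, c}; from C::=c C C we get {c}; from C::=ε we get {ε}. So FIRST(C) = {ε, c}.
FIRST(E): from E::=c we get {c}; from E::=C E S we get {c}. So FIRST(E) = {c}.
FOLLOW(S) includes $ since S is the start symbol.
FOLLOW(C): in C::=c C C (occurrence 1), C is followed by C with FIRST {ε, c}; in C::=c C C (occurrence 1), the suffix after C is nullable (adds nothing new); in C::=c C C (occurrence 2), the suffix after C is empty (adds nothing new); in E::=C E S, C is followed by E S with FIRST {c}. Thus FOLLOW(C) = {c}.
FOLLOW(E): in S::=E c, E is followed by c with FIRST {c}; in C::=E c, E is followed by c with FIRST {c}; in E::=C E S, E is followed by S with FIRST {ε, c}; in E::=C E S, the suffix after E is nullable (adds nothing new). Thus FOLLOW(E) = {c}.
FOLLOW(S): in C::=S S (occurrence 1), S is followed by S with FIRST {ε, c}; in C::=S S (occurrence 1), the suffix after S is nullable, so FOLLOW(S) ⊇ FOLLOW(C) = {c}; in C::=S S (occurrence 2), the suffix after S is empty, so FOLLOW(S) ⊇ FOLLOW(C) = {c}; in E::=C E S, the suffix after S is empty, so FOLLOW(S) ⊇ FOLLOW(E) = {c}. Thus FOLLOW(S) = {$, c}.

{$, c}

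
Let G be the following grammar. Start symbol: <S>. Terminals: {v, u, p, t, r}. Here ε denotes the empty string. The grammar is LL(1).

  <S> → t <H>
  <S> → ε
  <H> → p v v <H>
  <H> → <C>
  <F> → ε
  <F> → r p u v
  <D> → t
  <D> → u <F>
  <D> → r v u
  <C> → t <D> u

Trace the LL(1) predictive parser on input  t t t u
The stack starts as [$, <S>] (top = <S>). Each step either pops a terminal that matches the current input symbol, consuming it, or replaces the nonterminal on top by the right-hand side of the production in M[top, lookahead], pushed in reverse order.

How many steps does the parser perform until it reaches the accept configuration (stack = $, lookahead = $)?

     Stack      Input      Action
  1  $ <S>      t t t u $  expand <S> → t <H>
  2  $ <H> t    t t t u $  match t
  3  $ <H>      t t u $    expand <H> → <C>
  4  $ <C>      t t u $    expand <C> → t <D> u
  5  $ u <D> t  t t u $    match t
  6  $ u <D>    t u $      expand <D> → t
  7  $ u t      t u $      match t
  8  $ u        u $        match u
Accept reached after 8 steps.

8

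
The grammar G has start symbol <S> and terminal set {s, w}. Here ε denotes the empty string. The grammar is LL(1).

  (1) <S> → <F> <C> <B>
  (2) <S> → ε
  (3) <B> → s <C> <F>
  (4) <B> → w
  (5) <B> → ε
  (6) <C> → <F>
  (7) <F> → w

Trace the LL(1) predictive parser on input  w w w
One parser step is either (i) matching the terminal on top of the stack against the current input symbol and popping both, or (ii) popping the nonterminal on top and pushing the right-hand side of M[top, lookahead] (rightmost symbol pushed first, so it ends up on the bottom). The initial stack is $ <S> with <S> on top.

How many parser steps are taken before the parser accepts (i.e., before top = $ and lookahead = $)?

     Stack          Input    Action
  1  $ <S>          w w w $  expand <S> → <F> <C> <B>
  2  $ <B> <C> <F>  w w w $  expand <F> → w
  3  $ <B> <C> w    w w w $  match w
  4  $ <B> <C>      w w $    expand <C> → <F>
  5  $ <B> <F>      w w $    expand <F> → w
  6  $ <B> w        w w $    match w
  7  $ <B>          w $      expand <B> → w
  8  $ w            w $      match w
Accept reached after 8 steps.

8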